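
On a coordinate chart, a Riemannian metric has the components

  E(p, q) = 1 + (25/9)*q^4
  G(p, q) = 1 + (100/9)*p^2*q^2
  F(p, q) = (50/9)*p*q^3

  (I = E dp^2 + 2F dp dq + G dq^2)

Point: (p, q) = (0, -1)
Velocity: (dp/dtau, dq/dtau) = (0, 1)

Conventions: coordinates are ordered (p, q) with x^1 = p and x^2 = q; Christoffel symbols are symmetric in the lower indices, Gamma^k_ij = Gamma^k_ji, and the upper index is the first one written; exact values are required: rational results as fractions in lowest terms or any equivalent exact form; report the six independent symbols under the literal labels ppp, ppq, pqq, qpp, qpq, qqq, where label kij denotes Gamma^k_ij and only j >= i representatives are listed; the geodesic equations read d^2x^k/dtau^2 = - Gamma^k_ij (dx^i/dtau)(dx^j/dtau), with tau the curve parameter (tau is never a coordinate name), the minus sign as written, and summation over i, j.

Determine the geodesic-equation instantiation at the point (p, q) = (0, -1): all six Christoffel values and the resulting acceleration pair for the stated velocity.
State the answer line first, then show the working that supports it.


Answer: Gamma_ppp = 0, Gamma_ppq = -25/17, Gamma_pqq = 0, Gamma_qpp = 0, Gamma_qpq = 0, Gamma_qqq = 0; accelerations (d^2p/dtau^2, d^2q/dtau^2) = (0, 0)

E = 34/9, F = 0, G = 1 at the point
E_p = 0, E_q = -100/9, F_p = -50/9, F_q = 0, G_p = 0, G_q = 0
EG - F^2 = 34/9;  g^inv = (9/34) * [[1, 0], [0, 34/9]]
first-kind symbols [ij,l] = (1/2)(d_i g_jl + d_j g_il - d_l g_ij): [pp,p] = E_p/2 = 0, [pp,q] = F_p - E_q/2 = 0, [pq,p] = E_q/2 = -50/9, [pq,q] = G_p/2 = 0, [qq,p] = F_q - G_p/2 = 0, [qq,q] = G_q/2 = 0
Gamma^p_ij = (G*[ij,p] - F*[ij,q])/(EG - F^2), Gamma^q_ij = (E*[ij,q] - F*[ij,p])/(EG - F^2)
Gamma_ppp = 0, Gamma_ppq = -25/17, Gamma_pqq = 0, Gamma_qpp = 0, Gamma_qpq = 0, Gamma_qqq = 0
d^2p/dtau^2 = -(Gamma_ppp*(0)^2 + 2*Gamma_ppq*(0)*(1) + Gamma_pqq*(1)^2) = 0
d^2q/dtau^2 = -(Gamma_qpp*(0)^2 + 2*Gamma_qpq*(0)*(1) + Gamma_qqq*(1)^2) = 0


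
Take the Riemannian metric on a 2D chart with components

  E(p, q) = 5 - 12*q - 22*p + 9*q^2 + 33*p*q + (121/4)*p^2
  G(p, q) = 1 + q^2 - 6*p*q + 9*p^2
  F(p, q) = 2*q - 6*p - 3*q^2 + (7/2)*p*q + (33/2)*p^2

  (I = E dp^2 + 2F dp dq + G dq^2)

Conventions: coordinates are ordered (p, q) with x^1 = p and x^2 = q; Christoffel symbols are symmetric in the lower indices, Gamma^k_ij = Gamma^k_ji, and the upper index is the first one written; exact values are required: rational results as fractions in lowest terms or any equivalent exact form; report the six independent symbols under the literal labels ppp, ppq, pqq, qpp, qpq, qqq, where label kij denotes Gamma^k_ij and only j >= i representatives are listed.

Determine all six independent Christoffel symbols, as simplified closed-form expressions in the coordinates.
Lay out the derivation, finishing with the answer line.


E = 5 - 12*q - 22*p + 9*q^2 + 33*p*q + (121/4)*p^2; F = 2*q - 6*p - 3*q^2 + (7/2)*p*q + (33/2)*p^2; G = 1 + q^2 - 6*p*q + 9*p^2
Gamma^k_ij = (1/2) g^{kl} (d_i g_jl + d_j g_il - d_l g_ij), with g^inv = (1/(EG-F^2)) [[G, -F], [-F, E]]
first partials: E_p = -22 + 33*q + (121/2)*p, E_q = -12 + 18*q + 33*p, F_p = -6 + (7/2)*q + 33*p, F_q = 2 - 6*q + (7/2)*p, G_p = -6*q + 18*p, G_q = 2*q - 6*p
D = EG - F^2 = 5 - 12*q - 22*p + 10*q^2 + 27*p*q + (157/4)*p^2
expanded: Gamma^p_pp = (G E_p - 2F F_p + F E_q)/(2D), Gamma^p_pq = (G E_q - F G_p)/(2D), Gamma^p_qq = (2G F_q - G G_p - F G_q)/(2D), Gamma^q_pp = (2E F_p - E E_q - F E_p)/(2D), Gamma^q_pq = (E G_p - F E_q)/(2D), Gamma^q_qq = (E G_q - 2F F_q + F G_p)/(2D); substitute and cancel common factors

Answer: Gamma_ppp = (121*p + 66*q - 44)/(157*p^2 + 108*p*q - 88*p + 40*q^2 - 48*q + 20), Gamma_ppq = (66*p + 36*q - 24)/(157*p^2 + 108*p*q - 88*p + 40*q^2 - 48*q + 20), Gamma_pqq = (-22*p - 12*q + 8)/(157*p^2 + 108*p*q - 88*p + 40*q^2 - 48*q + 20), Gamma_qpp = (66*p - 22*q)/(157*p^2 + 108*p*q - 88*p + 40*q^2 - 48*q + 20), Gamma_qpq = (36*p - 12*q)/(157*p^2 + 108*p*q - 88*p + 40*q^2 - 48*q + 20), Gamma_qqq = (-12*p + 4*q)/(157*p^2 + 108*p*q - 88*p + 40*q^2 - 48*q + 20)


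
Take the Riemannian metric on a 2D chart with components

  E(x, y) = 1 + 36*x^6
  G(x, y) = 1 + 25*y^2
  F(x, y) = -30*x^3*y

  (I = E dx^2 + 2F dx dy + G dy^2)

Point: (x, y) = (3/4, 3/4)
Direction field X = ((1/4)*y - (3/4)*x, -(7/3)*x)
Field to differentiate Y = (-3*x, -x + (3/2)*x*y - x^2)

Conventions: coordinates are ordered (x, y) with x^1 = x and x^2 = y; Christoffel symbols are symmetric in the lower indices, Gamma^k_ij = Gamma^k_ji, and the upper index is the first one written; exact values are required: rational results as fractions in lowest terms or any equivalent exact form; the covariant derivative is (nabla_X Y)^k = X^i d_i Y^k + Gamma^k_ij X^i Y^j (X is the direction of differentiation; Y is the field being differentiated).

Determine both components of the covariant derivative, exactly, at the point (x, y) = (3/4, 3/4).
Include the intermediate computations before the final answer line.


E = 7585/1024, F = -1215/128, G = 241/16 at the point
E_x = 6561/128, E_y = 0, F_x = -1215/32, F_y = -405/32, G_x = 0, G_y = 75/2
EG - F^2 = 21985/1024;  g^inv = (1024/21985) * [[241/16, 1215/128], [1215/128, 7585/1024]]
first-kind symbols [ij,l] = (1/2)(d_i g_jl + d_j g_il - d_l g_ij): [xx,x] = E_x/2 = 6561/256, [xx,y] = F_x - E_y/2 = -1215/32, [xy,x] = E_y/2 = 0, [xy,y] = G_x/2 = 0, [yy,x] = F_y - G_x/2 = -405/32, [yy,y] = G_y/2 = 75/4
Gamma^x_ij = (G*[ij,x] - F*[ij,y])/(EG - F^2), Gamma^y_ij = (E*[ij,y] - F*[ij,x])/(EG - F^2)
Gamma_xxx = 26244/21985, Gamma_xxy = 0, Gamma_xyy = -2592/4397, Gamma_yxx = -7776/4397, Gamma_yxy = 0, Gamma_yyy = 3840/4397
X = (-3/8, -7/4), Y = (-9/4, -15/32) at the point

Answer: (nabla_X Y)^x = 144981/87940, (nabla_X Y)^y = -627225/281408


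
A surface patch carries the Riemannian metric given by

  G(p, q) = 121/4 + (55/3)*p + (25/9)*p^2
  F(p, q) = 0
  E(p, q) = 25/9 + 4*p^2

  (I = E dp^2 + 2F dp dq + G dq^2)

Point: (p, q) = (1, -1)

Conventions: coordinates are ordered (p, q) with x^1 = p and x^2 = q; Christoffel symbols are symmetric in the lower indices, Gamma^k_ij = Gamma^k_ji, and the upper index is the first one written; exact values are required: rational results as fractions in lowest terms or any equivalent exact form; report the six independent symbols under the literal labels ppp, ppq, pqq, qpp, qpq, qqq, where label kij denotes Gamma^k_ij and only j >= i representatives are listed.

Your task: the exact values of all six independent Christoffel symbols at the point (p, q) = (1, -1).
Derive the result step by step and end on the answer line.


E = 61/9, F = 0, G = 1849/36 at the point
E_p = 8, E_q = 0, F_p = 0, F_q = 0, G_p = 215/9, G_q = 0
EG - F^2 = 112789/324;  g^inv = (324/112789) * [[1849/36, 0], [0, 61/9]]
first-kind symbols [ij,l] = (1/2)(d_i g_jl + d_j g_il - d_l g_ij): [pp,p] = E_p/2 = 4, [pp,q] = F_p - E_q/2 = 0, [pq,p] = E_q/2 = 0, [pq,q] = G_p/2 = 215/18, [qq,p] = F_q - G_p/2 = -215/18, [qq,q] = G_q/2 = 0
Gamma^p_ij = (G*[ij,p] - F*[ij,q])/(EG - F^2), Gamma^q_ij = (E*[ij,q] - F*[ij,p])/(EG - F^2)

Answer: Gamma_ppp = 36/61, Gamma_ppq = 0, Gamma_pqq = -215/122, Gamma_qpp = 0, Gamma_qpq = 10/43, Gamma_qqq = 0


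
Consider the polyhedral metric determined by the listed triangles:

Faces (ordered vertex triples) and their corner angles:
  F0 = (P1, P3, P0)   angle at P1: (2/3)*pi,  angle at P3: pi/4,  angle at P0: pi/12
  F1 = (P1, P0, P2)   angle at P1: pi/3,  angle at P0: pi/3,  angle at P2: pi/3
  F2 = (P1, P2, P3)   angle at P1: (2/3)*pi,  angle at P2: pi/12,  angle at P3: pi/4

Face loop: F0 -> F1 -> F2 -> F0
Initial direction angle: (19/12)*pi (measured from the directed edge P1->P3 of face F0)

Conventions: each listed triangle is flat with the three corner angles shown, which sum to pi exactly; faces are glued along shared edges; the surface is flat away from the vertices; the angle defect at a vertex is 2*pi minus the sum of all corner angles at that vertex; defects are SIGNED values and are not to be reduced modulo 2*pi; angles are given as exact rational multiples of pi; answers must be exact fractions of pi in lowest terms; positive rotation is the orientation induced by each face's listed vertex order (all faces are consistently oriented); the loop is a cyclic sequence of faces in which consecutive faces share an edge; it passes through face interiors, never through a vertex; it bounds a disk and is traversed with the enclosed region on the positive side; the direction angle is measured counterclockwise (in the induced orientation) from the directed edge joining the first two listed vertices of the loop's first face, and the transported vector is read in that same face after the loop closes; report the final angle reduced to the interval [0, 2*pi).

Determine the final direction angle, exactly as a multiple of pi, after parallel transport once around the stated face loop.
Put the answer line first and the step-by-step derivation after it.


Answer: final direction angle = (23/12)*pi

enclosed vertex P1: corner angles sum to (5/3)*pi, defect = 2*pi - (5/3)*pi = pi/3
by Gauss-Bonnet the loop rotates the vector by the enclosed defect sum (positive orientation, mod 2*pi)
final angle = (19/12)*pi + pi/3 = (23/12)*pi (mod 2*pi)


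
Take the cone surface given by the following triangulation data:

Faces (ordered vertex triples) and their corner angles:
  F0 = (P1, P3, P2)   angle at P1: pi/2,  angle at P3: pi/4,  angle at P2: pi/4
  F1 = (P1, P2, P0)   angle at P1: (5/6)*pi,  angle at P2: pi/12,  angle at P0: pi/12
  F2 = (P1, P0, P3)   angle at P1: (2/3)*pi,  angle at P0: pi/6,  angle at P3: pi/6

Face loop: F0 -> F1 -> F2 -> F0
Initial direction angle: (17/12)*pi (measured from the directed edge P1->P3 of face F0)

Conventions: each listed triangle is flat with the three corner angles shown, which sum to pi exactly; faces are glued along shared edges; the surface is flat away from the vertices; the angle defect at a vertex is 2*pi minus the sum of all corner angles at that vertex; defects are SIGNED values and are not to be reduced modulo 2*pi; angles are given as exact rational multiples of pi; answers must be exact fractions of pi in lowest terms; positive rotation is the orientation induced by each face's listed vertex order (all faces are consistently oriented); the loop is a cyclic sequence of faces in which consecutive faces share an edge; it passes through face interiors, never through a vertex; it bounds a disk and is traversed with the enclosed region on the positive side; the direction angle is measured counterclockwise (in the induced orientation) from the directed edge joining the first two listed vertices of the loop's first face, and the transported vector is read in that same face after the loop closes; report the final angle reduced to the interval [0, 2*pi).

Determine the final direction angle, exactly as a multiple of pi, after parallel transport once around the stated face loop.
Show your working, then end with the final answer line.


enclosed vertex P1: corner angles sum to 2*pi, defect = 2*pi - 2*pi = 0
the rotation equals the total enclosed defect, so the final angle is initial + defects (mod 2*pi)
final angle = (17/12)*pi + 0 = (17/12)*pi (mod 2*pi)

Answer: final direction angle = (17/12)*pi


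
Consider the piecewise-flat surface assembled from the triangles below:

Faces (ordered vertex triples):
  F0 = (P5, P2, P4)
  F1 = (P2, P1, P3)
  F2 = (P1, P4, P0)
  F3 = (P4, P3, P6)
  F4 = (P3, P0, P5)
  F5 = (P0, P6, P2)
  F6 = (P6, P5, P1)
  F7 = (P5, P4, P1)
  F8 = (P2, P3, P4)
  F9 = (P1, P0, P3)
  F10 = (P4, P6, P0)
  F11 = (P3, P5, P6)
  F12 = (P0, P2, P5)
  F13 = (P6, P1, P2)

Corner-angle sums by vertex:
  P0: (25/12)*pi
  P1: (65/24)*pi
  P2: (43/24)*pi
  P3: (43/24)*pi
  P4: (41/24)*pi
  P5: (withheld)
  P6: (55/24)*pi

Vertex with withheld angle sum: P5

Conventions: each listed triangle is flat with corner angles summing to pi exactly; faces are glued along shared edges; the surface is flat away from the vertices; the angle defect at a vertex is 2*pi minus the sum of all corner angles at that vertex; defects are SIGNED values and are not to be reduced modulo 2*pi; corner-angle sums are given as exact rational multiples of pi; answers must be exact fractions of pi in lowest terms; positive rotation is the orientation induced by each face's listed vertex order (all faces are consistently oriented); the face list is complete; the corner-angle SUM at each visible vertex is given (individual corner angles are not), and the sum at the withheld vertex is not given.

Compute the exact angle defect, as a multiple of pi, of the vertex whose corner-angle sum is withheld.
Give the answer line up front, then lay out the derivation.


Answer: defect(P5) = (3/8)*pi

V = 7, E = 21, F = 14; chi = V - E + F = 0
Gauss-Bonnet: total defect = 2*pi*chi = 0; visible defects sum to (-3/8)*pi


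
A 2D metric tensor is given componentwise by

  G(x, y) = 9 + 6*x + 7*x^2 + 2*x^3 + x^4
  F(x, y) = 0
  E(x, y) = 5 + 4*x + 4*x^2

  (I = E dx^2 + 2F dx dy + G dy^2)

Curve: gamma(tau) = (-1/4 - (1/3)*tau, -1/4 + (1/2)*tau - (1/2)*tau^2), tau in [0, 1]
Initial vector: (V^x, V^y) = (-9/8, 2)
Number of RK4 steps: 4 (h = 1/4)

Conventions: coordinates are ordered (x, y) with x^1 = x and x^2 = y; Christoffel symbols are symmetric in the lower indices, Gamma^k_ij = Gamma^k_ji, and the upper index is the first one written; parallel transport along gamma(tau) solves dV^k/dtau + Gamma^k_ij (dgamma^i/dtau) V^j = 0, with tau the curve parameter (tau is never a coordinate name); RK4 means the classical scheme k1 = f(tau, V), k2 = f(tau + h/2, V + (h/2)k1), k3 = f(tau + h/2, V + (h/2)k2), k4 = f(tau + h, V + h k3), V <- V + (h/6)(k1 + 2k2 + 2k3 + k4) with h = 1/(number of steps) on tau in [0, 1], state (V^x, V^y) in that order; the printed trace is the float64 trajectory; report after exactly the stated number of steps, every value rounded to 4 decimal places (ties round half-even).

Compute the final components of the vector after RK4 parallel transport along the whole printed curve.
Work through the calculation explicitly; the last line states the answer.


gamma'(tau) = (-1/3, 1/2 - tau); f(tau, V)^k = -Gamma^k_ij(gamma(tau)) gamma'^i(tau) V^j; h = 1/4; intermediate values shown to 6 dp
curve data and Christoffel symbols at the stage parameters:
  tau = 0.000000: gamma = (-0.250000, -0.250000), gamma' = (-0.333333, 0.500000); Gamma_xxx = 0.235294, Gamma_xxy = 0.000000, Gamma_xyy = -0.330882, Gamma_yxx = 0.000000, Gamma_yxy = 0.177778, Gamma_yyy = 0.000000
  tau = 0.125000: gamma = (-0.291667, -0.195312), gamma' = (-0.333333, 0.375000); Gamma_xxx = 0.199667, Gamma_xxy = 0.000000, Gamma_xyy = -0.278875, Gamma_yxx = 0.000000, Gamma_yxy = 0.149161, Gamma_yyy = 0.000000
  tau = 0.250000: gamma = (-0.333333, -0.156250), gamma' = (-0.333333, 0.250000); Gamma_xxx = 0.162162, Gamma_xxy = 0.000000, Gamma_xyy = -0.225225, Gamma_yxx = 0.000000, Gamma_yxy = 0.120000, Gamma_yyy = 0.000000
  tau = 0.375000: gamma = (-0.375000, -0.132812), gamma' = (-0.333333, 0.125000); Gamma_xxx = 0.123077, Gamma_xxy = 0.000000, Gamma_xyy = -0.170192, Gamma_yxx = 0.000000, Gamma_yxy = 0.090395, Gamma_yyy = 0.000000
  tau = 0.500000: gamma = (-0.416667, -0.125000), gamma' = (-0.333333, 0.000000); Gamma_xxx = 0.082759, Gamma_xxy = 0.000000, Gamma_xyy = -0.114080, Gamma_yxx = 0.000000, Gamma_yxy = 0.060453, Gamma_yyy = 0.000000
  tau = 0.625000: gamma = (-0.458333, -0.132812), gamma' = (-0.333333, -0.125000); Gamma_xxx = 0.041594, Gamma_xxy = 0.000000, Gamma_xyy = -0.057228, Gamma_yxx = 0.000000, Gamma_yxy = 0.030284, Gamma_yyy = 0.000000
  tau = 0.750000: gamma = (-0.500000, -0.156250), gamma' = (-0.333333, -0.250000); Gamma_xxx = 0.000000, Gamma_xxy = 0.000000, Gamma_xyy = 0.000000, Gamma_yxx = 0.000000, Gamma_yxy = 0.000000, Gamma_yyy = 0.000000
  tau = 0.875000: gamma = (-0.541667, -0.195312), gamma' = (-0.333333, -0.375000); Gamma_xxx = -0.041594, Gamma_xxy = 0.000000, Gamma_xyy = 0.057228, Gamma_yxx = 0.000000, Gamma_yxy = -0.030284, Gamma_yyy = 0.000000
  tau = 1.000000: gamma = (-0.583333, -0.250000), gamma' = (-0.333333, -0.500000); Gamma_xxx = -0.082759, Gamma_xxy = 0.000000, Gamma_xyy = 0.114080, Gamma_yxx = 0.000000, Gamma_yxy = -0.060453, Gamma_yyy = 0.000000
step 0: V^x = -1.1250, V^y = 2.0000
step 1: k1 = (0.242647, 0.218519), k2 = (0.139157, 0.162029), k3 = (0.137557, 0.162402), k4 = (0.055947, 0.114342); V <- V + (h/6)(k1 + 2k2 + 2k3 + k4): V^x = -1.0895, V^y = 2.0409
step 2: k1 = (0.056024, 0.114321), k2 = (-0.000688, 0.074158), k3 = (-0.001085, 0.074087), k4 = (-0.030063, 0.041500); V <- V + (h/6)(k1 + 2k2 + 2k3 + k4): V^x = -1.0886, V^y = 2.0598
step 3: k1 = (-0.030029, 0.041506), k2 = (-0.029916, 0.016710), k3 = (-0.029894, 0.016679), k4 = (0.000000, 0.000000); V <- V + (h/6)(k1 + 2k2 + 2k3 + k4): V^x = -1.0948, V^y = 2.0643
step 4: k1 = (0.000000, 0.000000), k2 = (0.059480, -0.008405), k3 = (0.059354, -0.008479), k4 = (0.147417, -0.008911); V <- V + (h/6)(k1 + 2k2 + 2k3 + k4): V^x = -1.0788, V^y = 2.0625

Answer: V^x = -1.0788, V^y = 2.0625


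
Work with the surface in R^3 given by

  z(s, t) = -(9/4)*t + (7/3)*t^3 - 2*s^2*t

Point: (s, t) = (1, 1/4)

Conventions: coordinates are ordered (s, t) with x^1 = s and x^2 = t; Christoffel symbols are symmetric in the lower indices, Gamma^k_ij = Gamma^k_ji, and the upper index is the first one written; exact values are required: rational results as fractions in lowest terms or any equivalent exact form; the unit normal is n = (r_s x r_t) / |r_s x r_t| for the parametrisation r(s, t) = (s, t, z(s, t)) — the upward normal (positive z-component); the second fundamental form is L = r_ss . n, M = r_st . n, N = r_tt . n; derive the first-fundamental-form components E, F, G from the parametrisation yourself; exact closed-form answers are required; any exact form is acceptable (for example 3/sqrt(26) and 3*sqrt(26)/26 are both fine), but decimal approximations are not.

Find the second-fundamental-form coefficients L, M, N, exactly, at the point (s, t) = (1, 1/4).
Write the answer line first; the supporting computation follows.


Answer: L = -16*sqrt(4233)/4233, M = -64*sqrt(4233)/4233, N = 56*sqrt(4233)/4233

z_s = -1, z_t = -61/16, z_ss = -1, z_st = -4, z_tt = 7/2
E = 2, F = 61/16, G = 3977/256; answer radicand W^2 = 4233/256
unnormalised second-form numerators: l = -1, m = -4, n = 7/2; L = l/sqrt(4233/256), and similarly M = m/sqrt(W^2), N = n/sqrt(W^2)


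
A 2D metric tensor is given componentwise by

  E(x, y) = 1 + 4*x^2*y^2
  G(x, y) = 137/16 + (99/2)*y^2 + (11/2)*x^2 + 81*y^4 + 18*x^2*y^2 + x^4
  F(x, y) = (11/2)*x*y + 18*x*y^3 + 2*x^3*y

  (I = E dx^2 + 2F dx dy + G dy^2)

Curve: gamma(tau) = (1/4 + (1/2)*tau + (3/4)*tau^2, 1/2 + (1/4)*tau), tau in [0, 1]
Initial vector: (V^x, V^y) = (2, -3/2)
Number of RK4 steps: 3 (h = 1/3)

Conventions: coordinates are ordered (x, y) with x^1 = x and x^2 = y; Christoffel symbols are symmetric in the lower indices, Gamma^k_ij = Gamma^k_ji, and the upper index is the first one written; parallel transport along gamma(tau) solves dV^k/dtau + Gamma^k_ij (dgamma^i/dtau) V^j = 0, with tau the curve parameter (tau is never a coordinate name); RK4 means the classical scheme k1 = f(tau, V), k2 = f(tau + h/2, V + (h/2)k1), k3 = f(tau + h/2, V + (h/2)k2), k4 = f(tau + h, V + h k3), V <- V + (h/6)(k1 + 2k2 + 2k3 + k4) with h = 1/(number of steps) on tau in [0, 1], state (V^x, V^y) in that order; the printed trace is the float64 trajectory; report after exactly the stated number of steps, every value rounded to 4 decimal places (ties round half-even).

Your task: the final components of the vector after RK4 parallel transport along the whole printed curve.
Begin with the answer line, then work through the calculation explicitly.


Answer: V^x = 2.0413, V^y = -1.1665

gamma'(tau) = (1/2 + (3/2)*tau, 1/4); f(tau, V)^k = -Gamma^k_ij(gamma(tau)) gamma'^i(tau) V^j; h = 1/3; intermediate values shown to 6 dp
curve data and Christoffel symbols at the stage parameters:
  tau = 0.000000: gamma = (0.250000, 0.500000), gamma' = (0.500000, 0.250000); Gamma_xxx = 0.009366, Gamma_xxy = 0.004683, Gamma_xyy = 0.084297, Gamma_yxx = 0.189668, Gamma_yxy = 0.094834, Gamma_yyy = 1.707010
  tau = 0.166667: gamma = (0.354167, 0.541667), gamma' = (0.750000, 0.250000); Gamma_xxx = 0.013164, Gamma_xxy = 0.008607, Gamma_xyy = 0.118479, Gamma_yxx = 0.189260, Gamma_yxy = 0.123747, Gamma_yyy = 1.703344
  tau = 0.333333: gamma = (0.500000, 0.583333), gamma' = (1.000000, 0.250000); Gamma_xxx = 0.017865, Gamma_xxy = 0.015313, Gamma_xyy = 0.160786, Gamma_yxx = 0.185669, Gamma_yxy = 0.159145, Gamma_yyy = 1.671023
  tau = 0.500000: gamma = (0.687500, 0.625000), gamma' = (1.250000, 0.250000); Gamma_xxx = 0.022786, Gamma_xxy = 0.025065, Gamma_xyy = 0.205078, Gamma_yxx = 0.178666, Gamma_yxy = 0.196533, Gamma_yyy = 1.607995
  tau = 0.666667: gamma = (0.916667, 0.666667), gamma' = (1.500000, 0.250000); Gamma_xxx = 0.027113, Gamma_xxy = 0.037280, Gamma_xyy = 0.244013, Gamma_yxx = 0.168375, Gamma_yxy = 0.231516, Gamma_yyy = 1.515375
  tau = 0.833333: gamma = (1.187500, 0.708333), gamma' = (1.750000, 0.250000); Gamma_xxx = 0.030130, Gamma_xxy = 0.050512, Gamma_xyy = 0.271168, Gamma_yxx = 0.155383, Gamma_yxy = 0.260495, Gamma_yyy = 1.398448
  tau = 1.000000: gamma = (1.500000, 0.750000), gamma' = (2.000000, 0.250000); Gamma_xxx = 0.031449, Gamma_xxy = 0.062898, Gamma_xyy = 0.283042, Gamma_yxx = 0.140647, Gamma_yxy = 0.281294, Gamma_yyy = 1.265825
step 0: V^x = 2.0000, V^y = -1.5000
step 1: k1 = (0.023416, 0.474169), k2 = (0.027165, 0.390543), k3 = (0.027660, 0.397664), k4 = (0.032319, 0.335891); V <- V + (h/6)(k1 + 2k2 + 2k3 + k4): V^x = 2.0092, V^y = -1.3674
step 2: k1 = (0.032319, 0.335882), k2 = (0.038321, 0.300469), k3 = (0.038773, 0.304019), k4 = (0.046951, 0.291574); V <- V + (h/6)(k1 + 2k2 + 2k3 + k4): V^x = 2.0222, V^y = -1.2654
step 3: k1 = (0.046868, 0.291063), k2 = (0.057393, 0.295984), k3 = (0.057151, 0.294732), k4 = (0.068926, 0.308252); V <- V + (h/6)(k1 + 2k2 + 2k3 + k4): V^x = 2.0413, V^y = -1.1665


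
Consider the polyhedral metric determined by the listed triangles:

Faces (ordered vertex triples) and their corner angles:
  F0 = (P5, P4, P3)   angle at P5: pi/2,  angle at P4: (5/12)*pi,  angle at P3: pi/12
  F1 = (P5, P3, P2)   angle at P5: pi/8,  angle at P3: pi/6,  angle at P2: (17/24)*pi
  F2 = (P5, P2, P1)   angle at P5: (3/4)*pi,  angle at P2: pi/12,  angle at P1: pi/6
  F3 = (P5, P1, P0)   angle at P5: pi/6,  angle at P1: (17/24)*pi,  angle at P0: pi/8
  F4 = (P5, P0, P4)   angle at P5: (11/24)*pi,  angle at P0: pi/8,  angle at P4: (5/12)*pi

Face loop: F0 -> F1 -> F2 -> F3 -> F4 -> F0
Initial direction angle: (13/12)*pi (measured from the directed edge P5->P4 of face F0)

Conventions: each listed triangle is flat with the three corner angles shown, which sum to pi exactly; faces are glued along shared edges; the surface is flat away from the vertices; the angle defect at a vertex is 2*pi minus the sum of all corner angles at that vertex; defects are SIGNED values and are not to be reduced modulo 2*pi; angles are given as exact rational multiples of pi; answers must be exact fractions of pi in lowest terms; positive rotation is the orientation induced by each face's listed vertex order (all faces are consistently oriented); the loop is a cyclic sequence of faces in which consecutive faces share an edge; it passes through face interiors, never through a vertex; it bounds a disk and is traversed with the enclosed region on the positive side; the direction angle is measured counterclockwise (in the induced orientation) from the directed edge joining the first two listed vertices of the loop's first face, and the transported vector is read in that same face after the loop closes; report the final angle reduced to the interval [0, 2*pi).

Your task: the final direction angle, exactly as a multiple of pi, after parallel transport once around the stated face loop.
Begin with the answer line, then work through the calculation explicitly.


Answer: final direction angle = (13/12)*pi

enclosed vertex P5: corner angles sum to 2*pi, defect = 2*pi - 2*pi = 0
holonomy = initial angle + sum of enclosed defects (mod 2*pi), positive in the induced orientation
final angle = (13/12)*pi + 0 = (13/12)*pi (mod 2*pi)


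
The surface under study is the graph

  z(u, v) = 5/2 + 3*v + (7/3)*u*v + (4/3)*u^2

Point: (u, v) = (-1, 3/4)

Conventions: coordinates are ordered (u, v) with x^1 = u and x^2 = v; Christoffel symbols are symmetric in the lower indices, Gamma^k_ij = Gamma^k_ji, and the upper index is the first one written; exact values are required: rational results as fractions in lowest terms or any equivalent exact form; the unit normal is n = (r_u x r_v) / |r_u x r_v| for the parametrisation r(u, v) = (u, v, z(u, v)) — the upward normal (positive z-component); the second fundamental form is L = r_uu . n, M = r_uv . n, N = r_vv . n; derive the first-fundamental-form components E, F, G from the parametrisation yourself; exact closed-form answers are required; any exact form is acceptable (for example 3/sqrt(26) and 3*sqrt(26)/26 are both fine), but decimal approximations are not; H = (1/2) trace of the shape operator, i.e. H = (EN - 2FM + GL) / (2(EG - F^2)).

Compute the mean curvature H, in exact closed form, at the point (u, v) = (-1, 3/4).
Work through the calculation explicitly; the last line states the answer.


z_u = -11/12, z_v = 2/3, z_uu = 8/3, z_uv = 7/3, z_vv = 0
E = 265/144, F = -11/18, G = 13/9; answer radicand W^2 = 329/144
unnormalised second-form numerators: l = 8/3, m = 7/3, n = 0; L = l/sqrt(329/144), and similarly M = m/sqrt(W^2), N = n/sqrt(W^2)
H = (E*n - 2*F*m + G*l) / (2*(EG - F^2)*sqrt(W^2)); E*n - 2*F*m + G*l = 181/27, EG - F^2 = 329/144, so H = (1448/987)/sqrt(329/144)

Answer: H = 5792*sqrt(329)/108241


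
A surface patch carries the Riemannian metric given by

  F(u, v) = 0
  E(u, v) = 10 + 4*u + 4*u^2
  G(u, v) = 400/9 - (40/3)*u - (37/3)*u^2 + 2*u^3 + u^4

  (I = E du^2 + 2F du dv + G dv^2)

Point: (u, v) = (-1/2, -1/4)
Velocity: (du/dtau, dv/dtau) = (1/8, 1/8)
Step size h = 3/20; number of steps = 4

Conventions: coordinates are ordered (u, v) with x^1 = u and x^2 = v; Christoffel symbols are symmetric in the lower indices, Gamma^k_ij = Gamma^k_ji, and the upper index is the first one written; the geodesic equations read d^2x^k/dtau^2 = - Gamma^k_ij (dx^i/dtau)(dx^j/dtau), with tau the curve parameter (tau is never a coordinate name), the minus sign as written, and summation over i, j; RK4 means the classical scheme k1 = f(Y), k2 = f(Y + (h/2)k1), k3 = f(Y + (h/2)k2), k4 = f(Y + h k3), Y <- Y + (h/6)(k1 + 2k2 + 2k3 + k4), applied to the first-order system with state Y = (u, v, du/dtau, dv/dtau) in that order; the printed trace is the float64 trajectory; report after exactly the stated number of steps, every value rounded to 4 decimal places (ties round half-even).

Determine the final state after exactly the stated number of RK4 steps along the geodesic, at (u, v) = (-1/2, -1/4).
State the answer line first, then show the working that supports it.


Answer: u = -0.4251, v = -0.1750, du/dtau = 0.1243, dv/dtau = 0.1252

f(Y) = (du/dtau, dv/dtau, -Gamma^u_ij Y'^i Y'^j, -Gamma^v_ij Y'^i Y'^j) with the Gammas evaluated at the stage position; h = 0.150000; intermediate values shown to 6 dp
step 0: u = -0.5000, v = -0.2500, du/dtau = 0.1250, dv/dtau = 0.1250
step 1:
  k1: at (u, v) = (-0.500000, -0.250000), (du/dtau, dv/dtau) = (0.125000, 0.125000); Gamma_uuu = 0.000000, Gamma_uuv = 0.000000, Gamma_uvv = 0.000000, Gamma_vuu = 0.000000, Gamma_vuv = 0.000000, Gamma_vvv = 0.000000; k1 = (0.125000, 0.125000, 0.000000, 0.000000)
  k2: at (u, v) = (-0.490625, -0.240625), (du/dtau, dv/dtau) = (0.125000, 0.125000); Gamma_uuu = 0.004167, Gamma_uuv = 0.000000, Gamma_uvv = 0.014409, Gamma_vuu = 0.000000, Gamma_vuv = -0.002711, Gamma_vvv = 0.000000; k2 = (0.125000, 0.125000, -0.000290, 0.000085)
  k3: at (u, v) = (-0.490625, -0.240625), (du/dtau, dv/dtau) = (0.124978, 0.125006); Gamma_uuu = 0.004167, Gamma_uuv = 0.000000, Gamma_uvv = 0.014409, Gamma_vuu = 0.000000, Gamma_vuv = -0.002711, Gamma_vvv = 0.000000; k3 = (0.124978, 0.125006, -0.000290, 0.000085)
  k4: at (u, v) = (-0.481253, -0.231249), (du/dtau, dv/dtau) = (0.124956, 0.125013); Gamma_uuu = 0.008331, Gamma_uuv = 0.000000, Gamma_uvv = 0.028808, Gamma_vuu = 0.000000, Gamma_vuv = -0.005421, Gamma_vvv = 0.000000; k4 = (0.124956, 0.125013, -0.000580, 0.000169)
  Y <- Y + (h/6)(k1 + 2k2 + 2k3 + k4): u = -0.4813, v = -0.2312, du/dtau = 0.1250, dv/dtau = 0.1250
step 2:
  k1: at (u, v) = (-0.481252, -0.231249), (du/dtau, dv/dtau) = (0.124956, 0.125013); Gamma_uuu = 0.008331, Gamma_uuv = 0.000000, Gamma_uvv = 0.028810, Gamma_vuu = 0.000000, Gamma_vuv = -0.005421, Gamma_vvv = 0.000000; k1 = (0.124956, 0.125013, -0.000580, 0.000169)
  k2: at (u, v) = (-0.471880, -0.221873), (du/dtau, dv/dtau) = (0.124913, 0.125025); Gamma_uuu = 0.012493, Gamma_uuv = 0.000000, Gamma_uvv = 0.043201, Gamma_vuu = 0.000000, Gamma_vuv = -0.008132, Gamma_vvv = 0.000000; k2 = (0.124913, 0.125025, -0.000870, 0.000254)
  k3: at (u, v) = (-0.471884, -0.221872), (du/dtau, dv/dtau) = (0.124891, 0.125032); Gamma_uuu = 0.012492, Gamma_uuv = 0.000000, Gamma_uvv = 0.043196, Gamma_vuu = 0.000000, Gamma_vuv = -0.008131, Gamma_vvv = 0.000000; k3 = (0.124891, 0.125032, -0.000870, 0.000254)
  k4: at (u, v) = (-0.462518, -0.212495), (du/dtau, dv/dtau) = (0.124826, 0.125051); Gamma_uuu = 0.016648, Gamma_uuv = 0.000000, Gamma_uvv = 0.057563, Gamma_vuu = 0.000000, Gamma_vuv = -0.010840, Gamma_vvv = 0.000000; k4 = (0.124826, 0.125051, -0.001160, 0.000338)
  Y <- Y + (h/6)(k1 + 2k2 + 2k3 + k4): u = -0.4625, v = -0.2125, du/dtau = 0.1248, dv/dtau = 0.1251
step 3:
  k1: at (u, v) = (-0.462517, -0.212495), (du/dtau, dv/dtau) = (0.124826, 0.125051); Gamma_uuu = 0.016649, Gamma_uuv = 0.000000, Gamma_uvv = 0.057564, Gamma_vuu = 0.000000, Gamma_vuv = -0.010841, Gamma_vvv = 0.000000; k1 = (0.124826, 0.125051, -0.001160, 0.000338)
  k2: at (u, v) = (-0.453155, -0.203116), (du/dtau, dv/dtau) = (0.124739, 0.125076); Gamma_uuu = 0.020800, Gamma_uuv = 0.000000, Gamma_uvv = 0.071909, Gamma_vuu = 0.000000, Gamma_vuv = -0.013550, Gamma_vvv = 0.000000; k2 = (0.124739, 0.125076, -0.001449, 0.000423)
  k3: at (u, v) = (-0.453162, -0.203114), (du/dtau, dv/dtau) = (0.124717, 0.125083); Gamma_uuu = 0.020797, Gamma_uuv = 0.000000, Gamma_uvv = 0.071899, Gamma_vuu = 0.000000, Gamma_vuv = -0.013548, Gamma_vvv = 0.000000; k3 = (0.124717, 0.125083, -0.001448, 0.000423)
  k4: at (u, v) = (-0.443810, -0.193733), (du/dtau, dv/dtau) = (0.124609, 0.125114); Gamma_uuu = 0.024938, Gamma_uuv = 0.000000, Gamma_uvv = 0.086206, Gamma_vuu = 0.000000, Gamma_vuv = -0.016255, Gamma_vvv = 0.000000; k4 = (0.124609, 0.125114, -0.001737, 0.000507)
  Y <- Y + (h/6)(k1 + 2k2 + 2k3 + k4): u = -0.4438, v = -0.1937, du/dtau = 0.1246, dv/dtau = 0.1251
step 4:
  k1: at (u, v) = (-0.443809, -0.193733), (du/dtau, dv/dtau) = (0.124609, 0.125114); Gamma_uuu = 0.024939, Gamma_uuv = 0.000000, Gamma_uvv = 0.086208, Gamma_vuu = 0.000000, Gamma_vuv = -0.016255, Gamma_vvv = 0.000000; k1 = (0.124609, 0.125114, -0.001737, 0.000507)
  k2: at (u, v) = (-0.434463, -0.184349), (du/dtau, dv/dtau) = (0.124478, 0.125152); Gamma_uuu = 0.029072, Gamma_uuv = 0.000000, Gamma_uvv = 0.100478, Gamma_vuu = 0.000000, Gamma_vuv = -0.018962, Gamma_vvv = 0.000000; k2 = (0.124478, 0.125152, -0.002024, 0.000591)
  k3: at (u, v) = (-0.434473, -0.184346), (du/dtau, dv/dtau) = (0.124457, 0.125159); Gamma_uuu = 0.029068, Gamma_uuv = 0.000000, Gamma_uvv = 0.100463, Gamma_vuu = 0.000000, Gamma_vuv = -0.018959, Gamma_vvv = 0.000000; k3 = (0.124457, 0.125159, -0.002024, 0.000591)
  k4: at (u, v) = (-0.425140, -0.174959), (du/dtau, dv/dtau) = (0.124305, 0.125203); Gamma_uuu = 0.033188, Gamma_uuv = 0.000000, Gamma_uvv = 0.114683, Gamma_vuu = 0.000000, Gamma_vuv = -0.021664, Gamma_vvv = 0.000000; k4 = (0.124305, 0.125203, -0.002311, 0.000674)
  Y <- Y + (h/6)(k1 + 2k2 + 2k3 + k4): u = -0.4251, v = -0.1750, du/dtau = 0.1243, dv/dtau = 0.1252


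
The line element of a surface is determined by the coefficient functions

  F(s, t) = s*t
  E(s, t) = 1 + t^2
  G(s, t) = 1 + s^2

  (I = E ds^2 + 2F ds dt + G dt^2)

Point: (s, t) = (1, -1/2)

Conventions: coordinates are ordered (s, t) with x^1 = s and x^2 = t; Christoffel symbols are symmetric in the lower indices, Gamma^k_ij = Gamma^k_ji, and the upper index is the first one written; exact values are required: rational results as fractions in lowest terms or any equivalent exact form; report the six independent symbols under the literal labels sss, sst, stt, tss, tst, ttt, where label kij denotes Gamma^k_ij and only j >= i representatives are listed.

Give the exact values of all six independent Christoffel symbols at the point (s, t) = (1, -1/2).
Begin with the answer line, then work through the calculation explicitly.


Answer: Gamma_sss = 0, Gamma_sst = -2/9, Gamma_stt = 0, Gamma_tss = 0, Gamma_tst = 4/9, Gamma_ttt = 0

E = 5/4, F = -1/2, G = 2 at the point
E_s = 0, E_t = -1, F_s = -1/2, F_t = 1, G_s = 2, G_t = 0
EG - F^2 = 9/4;  g^inv = (4/9) * [[2, 1/2], [1/2, 5/4]]
first-kind symbols [ij,l] = (1/2)(d_i g_jl + d_j g_il - d_l g_ij): [ss,s] = E_s/2 = 0, [ss,t] = F_s - E_t/2 = 0, [st,s] = E_t/2 = -1/2, [st,t] = G_s/2 = 1, [tt,s] = F_t - G_s/2 = 0, [tt,t] = G_t/2 = 0
Gamma^s_ij = (G*[ij,s] - F*[ij,t])/(EG - F^2), Gamma^t_ij = (E*[ij,t] - F*[ij,s])/(EG - F^2)


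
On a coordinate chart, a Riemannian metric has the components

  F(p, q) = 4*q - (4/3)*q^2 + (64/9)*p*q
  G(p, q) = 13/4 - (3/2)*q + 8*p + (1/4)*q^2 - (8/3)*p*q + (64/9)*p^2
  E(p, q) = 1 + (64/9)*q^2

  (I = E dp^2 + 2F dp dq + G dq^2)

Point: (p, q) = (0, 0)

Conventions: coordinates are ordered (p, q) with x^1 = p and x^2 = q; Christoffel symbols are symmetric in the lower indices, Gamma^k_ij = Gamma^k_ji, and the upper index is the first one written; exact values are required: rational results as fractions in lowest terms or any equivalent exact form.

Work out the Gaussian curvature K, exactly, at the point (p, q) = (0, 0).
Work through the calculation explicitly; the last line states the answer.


E = 1, F = 0, G = 13/4, EG - F^2 = 13/4 at the point
E_p = 0, E_q = 0, F_p = 0, F_q = 4, G_p = 8, G_q = -3/2
E_qq = 128/9, F_pq = 64/9, G_pp = 128/9
Brioschi: K = (det M1 - det M2) / (EG - F^2)^2 with the standard first/second-derivative matrices M1, M2.
M1 = [[-E_qq/2 + F_pq - G_pp/2, E_p/2, F_p - E_q/2], [F_q - G_p/2, E, F], [G_q/2, F, G]] = [[-64/9, 0, 0], [0, 1, 0], [-3/4, 0, 13/4]]; det M1 = -208/9
M2 = [[0, E_q/2, G_p/2], [E_q/2, E, F], [G_p/2, F, G]] = [[0, 0, 4], [0, 1, 0], [4, 0, 13/4]]; det M2 = -16
det M1 - det M2 = -64/9; K = -64/9 / (13/4)^2 = -1024/1521

Answer: K = -1024/1521


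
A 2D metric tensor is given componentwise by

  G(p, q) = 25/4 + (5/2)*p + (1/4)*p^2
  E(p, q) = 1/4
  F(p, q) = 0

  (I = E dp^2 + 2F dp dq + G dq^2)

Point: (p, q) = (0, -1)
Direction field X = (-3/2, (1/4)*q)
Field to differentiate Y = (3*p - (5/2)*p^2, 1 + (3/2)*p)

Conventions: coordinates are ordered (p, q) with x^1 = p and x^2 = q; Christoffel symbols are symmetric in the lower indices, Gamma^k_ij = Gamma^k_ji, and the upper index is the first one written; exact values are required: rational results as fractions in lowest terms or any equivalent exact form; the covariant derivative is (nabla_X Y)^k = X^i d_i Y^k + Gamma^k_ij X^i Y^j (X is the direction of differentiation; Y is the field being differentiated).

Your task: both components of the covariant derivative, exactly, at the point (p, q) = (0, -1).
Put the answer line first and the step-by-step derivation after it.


Answer: (nabla_X Y)^p = -13/4, (nabla_X Y)^q = -51/20

E = 1/4, F = 0, G = 25/4 at the point
E_p = 0, E_q = 0, F_p = 0, F_q = 0, G_p = 5/2, G_q = 0
EG - F^2 = 25/16;  g^inv = (16/25) * [[25/4, 0], [0, 1/4]]
first-kind symbols [ij,l] = (1/2)(d_i g_jl + d_j g_il - d_l g_ij): [pp,p] = E_p/2 = 0, [pp,q] = F_p - E_q/2 = 0, [pq,p] = E_q/2 = 0, [pq,q] = G_p/2 = 5/4, [qq,p] = F_q - G_p/2 = -5/4, [qq,q] = G_q/2 = 0
Gamma^p_ij = (G*[ij,p] - F*[ij,q])/(EG - F^2), Gamma^q_ij = (E*[ij,q] - F*[ij,p])/(EG - F^2)
Gamma_ppp = 0, Gamma_ppq = 0, Gamma_pqq = -5, Gamma_qpp = 0, Gamma_qpq = 1/5, Gamma_qqq = 0
X = (-3/2, -1/4), Y = (0, 1) at the point


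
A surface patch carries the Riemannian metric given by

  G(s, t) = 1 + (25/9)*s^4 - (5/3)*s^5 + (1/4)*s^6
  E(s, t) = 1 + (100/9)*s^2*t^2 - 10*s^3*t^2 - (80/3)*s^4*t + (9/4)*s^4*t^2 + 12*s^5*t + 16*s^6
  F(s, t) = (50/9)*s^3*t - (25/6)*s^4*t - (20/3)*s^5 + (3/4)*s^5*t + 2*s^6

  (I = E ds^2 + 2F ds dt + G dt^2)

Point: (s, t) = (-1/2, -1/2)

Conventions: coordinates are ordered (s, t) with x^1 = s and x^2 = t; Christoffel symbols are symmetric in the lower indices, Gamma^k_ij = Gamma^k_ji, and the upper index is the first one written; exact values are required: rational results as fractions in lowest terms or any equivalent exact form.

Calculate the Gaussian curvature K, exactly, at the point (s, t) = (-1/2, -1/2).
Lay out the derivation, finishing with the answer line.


E = 7633/2304, F = 1679/2304, G = 2833/2304, EG - F^2 = 4081/1152 at the point
E_s = -4745/288, E_t = -3577/576, F_s = -2189/384, F_t = -1127/1152, G_s = -1127/576, G_t = 0
E_tt = 2401/288, F_st = 415/64, G_ss = 415/32
Brioschi: K = (det M1 - det M2) / (EG - F^2)^2 with the standard first/second-derivative matrices M1, M2.
M1 = [[-E_tt/2 + F_st - G_ss/2, E_s/2, F_s - E_t/2], [F_t - G_s/2, E, F], [G_t/2, F, G]] = [[-2401/576, -4745/576, -1495/576], [0, 7633/2304, 1679/2304], [0, 1679/2304, 2833/2304]]; det M1 = -9798481/663552
M2 = [[0, E_t/2, G_s/2], [E_t/2, E, F], [G_s/2, F, G]] = [[0, -3577/1152, -1127/1152], [-3577/1152, 7633/2304, 1679/2304], [-1127/1152, 1679/2304, 2833/2304]]; det M2 = -7032529/663552
det M1 - det M2 = -2401/576; K = -2401/576 / (4081/1152)^2 = -112896/339889

Answer: K = -112896/339889


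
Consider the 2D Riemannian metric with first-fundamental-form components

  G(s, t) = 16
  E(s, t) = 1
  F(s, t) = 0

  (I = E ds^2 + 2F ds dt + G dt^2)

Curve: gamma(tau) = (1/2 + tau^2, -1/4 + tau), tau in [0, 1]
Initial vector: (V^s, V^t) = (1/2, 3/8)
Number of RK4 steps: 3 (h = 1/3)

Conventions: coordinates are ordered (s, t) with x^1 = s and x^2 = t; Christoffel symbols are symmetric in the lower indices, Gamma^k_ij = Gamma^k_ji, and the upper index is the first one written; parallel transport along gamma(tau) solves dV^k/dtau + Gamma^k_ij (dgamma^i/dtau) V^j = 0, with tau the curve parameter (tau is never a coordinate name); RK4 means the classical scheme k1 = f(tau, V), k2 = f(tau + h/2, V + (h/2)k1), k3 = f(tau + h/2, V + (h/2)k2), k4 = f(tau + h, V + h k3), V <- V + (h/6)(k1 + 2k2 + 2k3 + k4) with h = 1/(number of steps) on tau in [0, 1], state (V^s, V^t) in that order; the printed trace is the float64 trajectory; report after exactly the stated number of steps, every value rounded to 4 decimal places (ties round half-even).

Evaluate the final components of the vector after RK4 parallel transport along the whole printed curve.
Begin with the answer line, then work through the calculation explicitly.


Answer: V^s = 0.5000, V^t = 0.3750

gamma'(tau) = (2*tau, 1); f(tau, V)^k = -Gamma^k_ij(gamma(tau)) gamma'^i(tau) V^j; h = 1/3; intermediate values shown to 6 dp
curve data and Christoffel symbols at the stage parameters:
  tau = 0.000000: gamma = (0.500000, -0.250000), gamma' = (0.000000, 1.000000); Gamma_sss = 0.000000, Gamma_sst = 0.000000, Gamma_stt = 0.000000, Gamma_tss = 0.000000, Gamma_tst = 0.000000, Gamma_ttt = 0.000000
  tau = 0.166667: gamma = (0.527778, -0.083333), gamma' = (0.333333, 1.000000); Gamma_sss = 0.000000, Gamma_sst = 0.000000, Gamma_stt = 0.000000, Gamma_tss = 0.000000, Gamma_tst = 0.000000, Gamma_ttt = 0.000000
  tau = 0.333333: gamma = (0.611111, 0.083333), gamma' = (0.666667, 1.000000); Gamma_sss = 0.000000, Gamma_sst = 0.000000, Gamma_stt = 0.000000, Gamma_tss = 0.000000, Gamma_tst = 0.000000, Gamma_ttt = 0.000000
  tau = 0.500000: gamma = (0.750000, 0.250000), gamma' = (1.000000, 1.000000); Gamma_sss = 0.000000, Gamma_sst = 0.000000, Gamma_stt = 0.000000, Gamma_tss = 0.000000, Gamma_tst = 0.000000, Gamma_ttt = 0.000000
  tau = 0.666667: gamma = (0.944444, 0.416667), gamma' = (1.333333, 1.000000); Gamma_sss = 0.000000, Gamma_sst = 0.000000, Gamma_stt = 0.000000, Gamma_tss = 0.000000, Gamma_tst = 0.000000, Gamma_ttt = 0.000000
  tau = 0.833333: gamma = (1.194444, 0.583333), gamma' = (1.666667, 1.000000); Gamma_sss = 0.000000, Gamma_sst = 0.000000, Gamma_stt = 0.000000, Gamma_tss = 0.000000, Gamma_tst = 0.000000, Gamma_ttt = 0.000000
  tau = 1.000000: gamma = (1.500000, 0.750000), gamma' = (2.000000, 1.000000); Gamma_sss = 0.000000, Gamma_sst = 0.000000, Gamma_stt = 0.000000, Gamma_tss = 0.000000, Gamma_tst = 0.000000, Gamma_ttt = 0.000000
step 0: V^s = 0.5000, V^t = 0.3750
step 1: k1 = (0.000000, 0.000000), k2 = (0.000000, 0.000000), k3 = (0.000000, 0.000000), k4 = (0.000000, 0.000000); V <- V + (h/6)(k1 + 2k2 + 2k3 + k4): V^s = 0.5000, V^t = 0.3750
step 2: k1 = (0.000000, 0.000000), k2 = (0.000000, 0.000000), k3 = (0.000000, 0.000000), k4 = (0.000000, 0.000000); V <- V + (h/6)(k1 + 2k2 + 2k3 + k4): V^s = 0.5000, V^t = 0.3750
step 3: k1 = (0.000000, 0.000000), k2 = (0.000000, 0.000000), k3 = (0.000000, 0.000000), k4 = (0.000000, 0.000000); V <- V + (h/6)(k1 + 2k2 + 2k3 + k4): V^s = 0.5000, V^t = 0.3750
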